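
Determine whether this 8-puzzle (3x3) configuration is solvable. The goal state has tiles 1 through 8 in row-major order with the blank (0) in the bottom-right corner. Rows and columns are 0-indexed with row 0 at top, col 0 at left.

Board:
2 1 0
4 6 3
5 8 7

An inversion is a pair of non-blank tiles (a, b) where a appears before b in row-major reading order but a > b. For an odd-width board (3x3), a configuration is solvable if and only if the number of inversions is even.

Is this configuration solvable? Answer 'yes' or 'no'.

Inversions (pairs i<j in row-major order where tile[i] > tile[j] > 0): 5
5 is odd, so the puzzle is not solvable.

Answer: no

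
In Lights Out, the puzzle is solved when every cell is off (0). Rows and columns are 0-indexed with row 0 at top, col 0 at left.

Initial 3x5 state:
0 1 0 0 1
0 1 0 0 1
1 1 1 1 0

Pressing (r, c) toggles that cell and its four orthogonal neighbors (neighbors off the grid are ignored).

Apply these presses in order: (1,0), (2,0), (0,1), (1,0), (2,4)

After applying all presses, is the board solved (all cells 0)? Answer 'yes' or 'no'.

After press 1 at (1,0):
1 1 0 0 1
1 0 0 0 1
0 1 1 1 0

After press 2 at (2,0):
1 1 0 0 1
0 0 0 0 1
1 0 1 1 0

After press 3 at (0,1):
0 0 1 0 1
0 1 0 0 1
1 0 1 1 0

After press 4 at (1,0):
1 0 1 0 1
1 0 0 0 1
0 0 1 1 0

After press 5 at (2,4):
1 0 1 0 1
1 0 0 0 0
0 0 1 0 1

Lights still on: 6

Answer: no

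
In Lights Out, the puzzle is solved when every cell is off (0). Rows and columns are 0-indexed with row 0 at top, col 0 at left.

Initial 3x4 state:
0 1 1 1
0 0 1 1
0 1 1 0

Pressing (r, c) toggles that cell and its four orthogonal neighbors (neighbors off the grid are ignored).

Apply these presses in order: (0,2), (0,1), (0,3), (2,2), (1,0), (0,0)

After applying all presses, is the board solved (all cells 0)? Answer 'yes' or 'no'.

After press 1 at (0,2):
0 0 0 0
0 0 0 1
0 1 1 0

After press 2 at (0,1):
1 1 1 0
0 1 0 1
0 1 1 0

After press 3 at (0,3):
1 1 0 1
0 1 0 0
0 1 1 0

After press 4 at (2,2):
1 1 0 1
0 1 1 0
0 0 0 1

After press 5 at (1,0):
0 1 0 1
1 0 1 0
1 0 0 1

After press 6 at (0,0):
1 0 0 1
0 0 1 0
1 0 0 1

Lights still on: 5

Answer: no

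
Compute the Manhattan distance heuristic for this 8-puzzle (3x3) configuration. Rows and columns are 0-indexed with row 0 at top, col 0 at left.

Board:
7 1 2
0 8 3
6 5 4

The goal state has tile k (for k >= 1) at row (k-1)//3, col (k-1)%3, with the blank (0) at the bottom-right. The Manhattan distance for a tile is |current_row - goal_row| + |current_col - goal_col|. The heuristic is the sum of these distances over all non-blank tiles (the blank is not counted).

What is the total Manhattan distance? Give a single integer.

Answer: 13

Derivation:
Tile 7: at (0,0), goal (2,0), distance |0-2|+|0-0| = 2
Tile 1: at (0,1), goal (0,0), distance |0-0|+|1-0| = 1
Tile 2: at (0,2), goal (0,1), distance |0-0|+|2-1| = 1
Tile 8: at (1,1), goal (2,1), distance |1-2|+|1-1| = 1
Tile 3: at (1,2), goal (0,2), distance |1-0|+|2-2| = 1
Tile 6: at (2,0), goal (1,2), distance |2-1|+|0-2| = 3
Tile 5: at (2,1), goal (1,1), distance |2-1|+|1-1| = 1
Tile 4: at (2,2), goal (1,0), distance |2-1|+|2-0| = 3
Sum: 2 + 1 + 1 + 1 + 1 + 3 + 1 + 3 = 13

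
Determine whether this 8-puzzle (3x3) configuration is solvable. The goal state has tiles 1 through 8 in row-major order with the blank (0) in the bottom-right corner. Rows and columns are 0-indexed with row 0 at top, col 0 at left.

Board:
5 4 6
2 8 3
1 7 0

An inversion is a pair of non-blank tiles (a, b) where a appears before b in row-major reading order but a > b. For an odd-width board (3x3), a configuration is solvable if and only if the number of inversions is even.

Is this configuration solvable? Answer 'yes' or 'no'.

Answer: no

Derivation:
Inversions (pairs i<j in row-major order where tile[i] > tile[j] > 0): 15
15 is odd, so the puzzle is not solvable.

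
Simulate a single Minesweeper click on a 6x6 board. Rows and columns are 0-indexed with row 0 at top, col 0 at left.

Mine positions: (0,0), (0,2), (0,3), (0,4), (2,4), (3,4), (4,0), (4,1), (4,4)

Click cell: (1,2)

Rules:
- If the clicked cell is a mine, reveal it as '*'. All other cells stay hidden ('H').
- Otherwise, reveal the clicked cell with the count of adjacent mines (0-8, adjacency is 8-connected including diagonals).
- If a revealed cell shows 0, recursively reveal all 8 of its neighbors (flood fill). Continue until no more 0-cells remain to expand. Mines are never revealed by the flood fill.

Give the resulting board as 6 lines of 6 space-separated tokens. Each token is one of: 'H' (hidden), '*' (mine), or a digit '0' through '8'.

H H H H H H
H H 2 H H H
H H H H H H
H H H H H H
H H H H H H
H H H H H H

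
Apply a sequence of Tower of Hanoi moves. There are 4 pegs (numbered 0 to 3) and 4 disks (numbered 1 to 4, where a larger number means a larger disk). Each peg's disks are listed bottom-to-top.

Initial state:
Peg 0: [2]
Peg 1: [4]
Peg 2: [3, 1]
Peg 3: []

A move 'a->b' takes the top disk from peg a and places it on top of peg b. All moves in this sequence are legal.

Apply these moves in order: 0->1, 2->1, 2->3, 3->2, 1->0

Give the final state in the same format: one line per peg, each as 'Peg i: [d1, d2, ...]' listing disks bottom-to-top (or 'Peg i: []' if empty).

Answer: Peg 0: [1]
Peg 1: [4, 2]
Peg 2: [3]
Peg 3: []

Derivation:
After move 1 (0->1):
Peg 0: []
Peg 1: [4, 2]
Peg 2: [3, 1]
Peg 3: []

After move 2 (2->1):
Peg 0: []
Peg 1: [4, 2, 1]
Peg 2: [3]
Peg 3: []

After move 3 (2->3):
Peg 0: []
Peg 1: [4, 2, 1]
Peg 2: []
Peg 3: [3]

After move 4 (3->2):
Peg 0: []
Peg 1: [4, 2, 1]
Peg 2: [3]
Peg 3: []

After move 5 (1->0):
Peg 0: [1]
Peg 1: [4, 2]
Peg 2: [3]
Peg 3: []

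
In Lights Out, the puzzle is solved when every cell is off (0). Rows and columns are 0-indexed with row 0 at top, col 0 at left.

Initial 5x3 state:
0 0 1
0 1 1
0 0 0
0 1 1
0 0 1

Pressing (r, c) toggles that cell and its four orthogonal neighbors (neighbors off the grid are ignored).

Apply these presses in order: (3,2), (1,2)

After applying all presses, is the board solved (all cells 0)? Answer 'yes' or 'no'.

After press 1 at (3,2):
0 0 1
0 1 1
0 0 1
0 0 0
0 0 0

After press 2 at (1,2):
0 0 0
0 0 0
0 0 0
0 0 0
0 0 0

Lights still on: 0

Answer: yes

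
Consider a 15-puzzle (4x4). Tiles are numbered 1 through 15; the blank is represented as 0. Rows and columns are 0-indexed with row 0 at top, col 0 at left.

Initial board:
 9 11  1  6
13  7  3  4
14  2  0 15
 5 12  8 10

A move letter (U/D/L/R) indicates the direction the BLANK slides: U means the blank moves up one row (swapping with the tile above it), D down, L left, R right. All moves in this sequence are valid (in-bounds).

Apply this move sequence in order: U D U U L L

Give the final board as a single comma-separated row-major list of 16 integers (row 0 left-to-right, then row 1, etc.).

Answer: 0, 9, 11, 6, 13, 7, 1, 4, 14, 2, 3, 15, 5, 12, 8, 10

Derivation:
After move 1 (U):
 9 11  1  6
13  7  0  4
14  2  3 15
 5 12  8 10

After move 2 (D):
 9 11  1  6
13  7  3  4
14  2  0 15
 5 12  8 10

After move 3 (U):
 9 11  1  6
13  7  0  4
14  2  3 15
 5 12  8 10

After move 4 (U):
 9 11  0  6
13  7  1  4
14  2  3 15
 5 12  8 10

After move 5 (L):
 9  0 11  6
13  7  1  4
14  2  3 15
 5 12  8 10

After move 6 (L):
 0  9 11  6
13  7  1  4
14  2  3 15
 5 12  8 10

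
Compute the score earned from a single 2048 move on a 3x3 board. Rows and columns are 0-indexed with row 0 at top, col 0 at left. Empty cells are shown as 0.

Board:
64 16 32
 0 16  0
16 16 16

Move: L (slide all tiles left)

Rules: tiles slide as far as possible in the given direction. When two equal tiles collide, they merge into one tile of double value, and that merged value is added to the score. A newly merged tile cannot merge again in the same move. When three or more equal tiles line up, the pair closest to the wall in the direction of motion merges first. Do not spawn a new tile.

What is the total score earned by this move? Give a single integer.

Slide left:
row 0: [64, 16, 32] -> [64, 16, 32]  score +0 (running 0)
row 1: [0, 16, 0] -> [16, 0, 0]  score +0 (running 0)
row 2: [16, 16, 16] -> [32, 16, 0]  score +32 (running 32)
Board after move:
64 16 32
16  0  0
32 16  0

Answer: 32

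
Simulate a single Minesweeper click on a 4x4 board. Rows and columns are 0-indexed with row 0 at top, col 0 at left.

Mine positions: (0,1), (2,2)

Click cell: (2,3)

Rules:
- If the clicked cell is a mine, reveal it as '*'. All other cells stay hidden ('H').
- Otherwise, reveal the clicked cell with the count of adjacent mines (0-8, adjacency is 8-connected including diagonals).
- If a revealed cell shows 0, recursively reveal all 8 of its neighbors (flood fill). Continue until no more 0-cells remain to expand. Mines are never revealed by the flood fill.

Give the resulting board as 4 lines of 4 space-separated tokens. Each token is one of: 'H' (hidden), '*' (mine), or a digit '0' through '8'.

H H H H
H H H H
H H H 1
H H H H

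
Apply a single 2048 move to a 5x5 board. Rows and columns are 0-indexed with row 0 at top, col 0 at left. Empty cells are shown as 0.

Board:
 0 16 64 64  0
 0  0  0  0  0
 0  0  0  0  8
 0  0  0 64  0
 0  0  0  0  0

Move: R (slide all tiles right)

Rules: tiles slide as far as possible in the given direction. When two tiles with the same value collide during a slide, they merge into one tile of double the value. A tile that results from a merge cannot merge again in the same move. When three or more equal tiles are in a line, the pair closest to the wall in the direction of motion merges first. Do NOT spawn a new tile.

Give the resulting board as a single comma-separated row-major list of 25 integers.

Slide right:
row 0: [0, 16, 64, 64, 0] -> [0, 0, 0, 16, 128]
row 1: [0, 0, 0, 0, 0] -> [0, 0, 0, 0, 0]
row 2: [0, 0, 0, 0, 8] -> [0, 0, 0, 0, 8]
row 3: [0, 0, 0, 64, 0] -> [0, 0, 0, 0, 64]
row 4: [0, 0, 0, 0, 0] -> [0, 0, 0, 0, 0]

Answer: 0, 0, 0, 16, 128, 0, 0, 0, 0, 0, 0, 0, 0, 0, 8, 0, 0, 0, 0, 64, 0, 0, 0, 0, 0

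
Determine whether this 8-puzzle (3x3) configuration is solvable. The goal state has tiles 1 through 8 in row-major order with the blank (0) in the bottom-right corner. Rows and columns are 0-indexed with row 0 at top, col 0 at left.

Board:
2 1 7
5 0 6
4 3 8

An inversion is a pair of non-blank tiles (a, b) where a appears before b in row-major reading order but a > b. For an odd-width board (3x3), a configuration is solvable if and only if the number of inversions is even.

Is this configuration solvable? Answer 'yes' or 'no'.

Inversions (pairs i<j in row-major order where tile[i] > tile[j] > 0): 10
10 is even, so the puzzle is solvable.

Answer: yes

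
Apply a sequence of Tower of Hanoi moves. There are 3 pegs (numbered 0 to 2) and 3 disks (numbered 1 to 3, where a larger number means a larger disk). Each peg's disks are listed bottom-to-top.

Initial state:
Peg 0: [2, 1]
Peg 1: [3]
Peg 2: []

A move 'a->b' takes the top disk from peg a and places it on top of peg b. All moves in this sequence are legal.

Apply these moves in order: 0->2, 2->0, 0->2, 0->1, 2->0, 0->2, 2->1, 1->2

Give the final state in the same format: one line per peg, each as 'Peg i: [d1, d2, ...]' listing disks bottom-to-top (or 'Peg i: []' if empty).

Answer: Peg 0: []
Peg 1: [3, 2]
Peg 2: [1]

Derivation:
After move 1 (0->2):
Peg 0: [2]
Peg 1: [3]
Peg 2: [1]

After move 2 (2->0):
Peg 0: [2, 1]
Peg 1: [3]
Peg 2: []

After move 3 (0->2):
Peg 0: [2]
Peg 1: [3]
Peg 2: [1]

After move 4 (0->1):
Peg 0: []
Peg 1: [3, 2]
Peg 2: [1]

After move 5 (2->0):
Peg 0: [1]
Peg 1: [3, 2]
Peg 2: []

After move 6 (0->2):
Peg 0: []
Peg 1: [3, 2]
Peg 2: [1]

After move 7 (2->1):
Peg 0: []
Peg 1: [3, 2, 1]
Peg 2: []

After move 8 (1->2):
Peg 0: []
Peg 1: [3, 2]
Peg 2: [1]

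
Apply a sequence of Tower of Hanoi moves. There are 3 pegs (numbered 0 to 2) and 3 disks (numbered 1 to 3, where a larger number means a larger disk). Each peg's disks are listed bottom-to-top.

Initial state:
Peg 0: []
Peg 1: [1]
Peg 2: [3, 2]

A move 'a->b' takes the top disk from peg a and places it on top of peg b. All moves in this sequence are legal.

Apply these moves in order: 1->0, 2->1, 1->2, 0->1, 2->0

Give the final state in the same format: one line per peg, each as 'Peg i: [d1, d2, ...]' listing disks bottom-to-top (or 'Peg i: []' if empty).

Answer: Peg 0: [2]
Peg 1: [1]
Peg 2: [3]

Derivation:
After move 1 (1->0):
Peg 0: [1]
Peg 1: []
Peg 2: [3, 2]

After move 2 (2->1):
Peg 0: [1]
Peg 1: [2]
Peg 2: [3]

After move 3 (1->2):
Peg 0: [1]
Peg 1: []
Peg 2: [3, 2]

After move 4 (0->1):
Peg 0: []
Peg 1: [1]
Peg 2: [3, 2]

After move 5 (2->0):
Peg 0: [2]
Peg 1: [1]
Peg 2: [3]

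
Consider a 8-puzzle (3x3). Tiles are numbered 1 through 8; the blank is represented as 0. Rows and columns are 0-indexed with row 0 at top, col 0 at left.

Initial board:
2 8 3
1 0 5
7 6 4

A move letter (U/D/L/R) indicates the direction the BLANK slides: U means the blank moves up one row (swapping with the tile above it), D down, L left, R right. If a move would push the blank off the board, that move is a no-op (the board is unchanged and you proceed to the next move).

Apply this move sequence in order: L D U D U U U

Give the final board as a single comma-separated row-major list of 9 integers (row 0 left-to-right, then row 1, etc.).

After move 1 (L):
2 8 3
0 1 5
7 6 4

After move 2 (D):
2 8 3
7 1 5
0 6 4

After move 3 (U):
2 8 3
0 1 5
7 6 4

After move 4 (D):
2 8 3
7 1 5
0 6 4

After move 5 (U):
2 8 3
0 1 5
7 6 4

After move 6 (U):
0 8 3
2 1 5
7 6 4

After move 7 (U):
0 8 3
2 1 5
7 6 4

Answer: 0, 8, 3, 2, 1, 5, 7, 6, 4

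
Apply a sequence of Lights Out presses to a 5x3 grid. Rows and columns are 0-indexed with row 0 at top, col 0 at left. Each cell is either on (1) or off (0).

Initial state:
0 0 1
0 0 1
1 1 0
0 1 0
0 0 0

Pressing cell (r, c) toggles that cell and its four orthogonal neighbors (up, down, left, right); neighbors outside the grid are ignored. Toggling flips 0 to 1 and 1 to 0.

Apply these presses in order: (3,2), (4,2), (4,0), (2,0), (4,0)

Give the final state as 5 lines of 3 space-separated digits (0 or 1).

After press 1 at (3,2):
0 0 1
0 0 1
1 1 1
0 0 1
0 0 1

After press 2 at (4,2):
0 0 1
0 0 1
1 1 1
0 0 0
0 1 0

After press 3 at (4,0):
0 0 1
0 0 1
1 1 1
1 0 0
1 0 0

After press 4 at (2,0):
0 0 1
1 0 1
0 0 1
0 0 0
1 0 0

After press 5 at (4,0):
0 0 1
1 0 1
0 0 1
1 0 0
0 1 0

Answer: 0 0 1
1 0 1
0 0 1
1 0 0
0 1 0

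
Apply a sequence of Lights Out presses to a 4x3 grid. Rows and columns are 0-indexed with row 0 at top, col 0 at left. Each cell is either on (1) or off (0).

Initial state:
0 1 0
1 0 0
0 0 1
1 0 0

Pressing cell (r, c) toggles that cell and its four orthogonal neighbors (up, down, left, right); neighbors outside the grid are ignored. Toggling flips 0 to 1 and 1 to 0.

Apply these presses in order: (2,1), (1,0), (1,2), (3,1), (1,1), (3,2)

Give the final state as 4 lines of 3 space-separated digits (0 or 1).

Answer: 1 0 1
1 0 0
0 1 0
0 1 0

Derivation:
After press 1 at (2,1):
0 1 0
1 1 0
1 1 0
1 1 0

After press 2 at (1,0):
1 1 0
0 0 0
0 1 0
1 1 0

After press 3 at (1,2):
1 1 1
0 1 1
0 1 1
1 1 0

After press 4 at (3,1):
1 1 1
0 1 1
0 0 1
0 0 1

After press 5 at (1,1):
1 0 1
1 0 0
0 1 1
0 0 1

After press 6 at (3,2):
1 0 1
1 0 0
0 1 0
0 1 0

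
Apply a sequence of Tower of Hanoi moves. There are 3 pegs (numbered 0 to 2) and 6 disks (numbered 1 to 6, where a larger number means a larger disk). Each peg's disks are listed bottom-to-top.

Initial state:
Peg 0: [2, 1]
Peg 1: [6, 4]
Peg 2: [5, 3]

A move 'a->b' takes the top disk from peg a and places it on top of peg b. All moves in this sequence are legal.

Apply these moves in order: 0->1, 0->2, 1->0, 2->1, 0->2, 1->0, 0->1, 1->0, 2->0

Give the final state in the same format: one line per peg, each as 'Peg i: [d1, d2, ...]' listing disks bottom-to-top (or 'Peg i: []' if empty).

After move 1 (0->1):
Peg 0: [2]
Peg 1: [6, 4, 1]
Peg 2: [5, 3]

After move 2 (0->2):
Peg 0: []
Peg 1: [6, 4, 1]
Peg 2: [5, 3, 2]

After move 3 (1->0):
Peg 0: [1]
Peg 1: [6, 4]
Peg 2: [5, 3, 2]

After move 4 (2->1):
Peg 0: [1]
Peg 1: [6, 4, 2]
Peg 2: [5, 3]

After move 5 (0->2):
Peg 0: []
Peg 1: [6, 4, 2]
Peg 2: [5, 3, 1]

After move 6 (1->0):
Peg 0: [2]
Peg 1: [6, 4]
Peg 2: [5, 3, 1]

After move 7 (0->1):
Peg 0: []
Peg 1: [6, 4, 2]
Peg 2: [5, 3, 1]

After move 8 (1->0):
Peg 0: [2]
Peg 1: [6, 4]
Peg 2: [5, 3, 1]

After move 9 (2->0):
Peg 0: [2, 1]
Peg 1: [6, 4]
Peg 2: [5, 3]

Answer: Peg 0: [2, 1]
Peg 1: [6, 4]
Peg 2: [5, 3]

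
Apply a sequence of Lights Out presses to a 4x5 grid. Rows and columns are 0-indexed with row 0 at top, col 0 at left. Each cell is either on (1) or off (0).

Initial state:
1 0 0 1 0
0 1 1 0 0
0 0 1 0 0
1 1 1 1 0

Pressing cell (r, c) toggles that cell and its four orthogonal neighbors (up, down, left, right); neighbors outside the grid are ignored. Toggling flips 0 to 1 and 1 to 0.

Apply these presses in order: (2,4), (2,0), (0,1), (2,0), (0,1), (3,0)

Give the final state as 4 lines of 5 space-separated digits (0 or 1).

Answer: 1 0 0 1 0
0 1 1 0 1
1 0 1 1 1
0 0 1 1 1

Derivation:
After press 1 at (2,4):
1 0 0 1 0
0 1 1 0 1
0 0 1 1 1
1 1 1 1 1

After press 2 at (2,0):
1 0 0 1 0
1 1 1 0 1
1 1 1 1 1
0 1 1 1 1

After press 3 at (0,1):
0 1 1 1 0
1 0 1 0 1
1 1 1 1 1
0 1 1 1 1

After press 4 at (2,0):
0 1 1 1 0
0 0 1 0 1
0 0 1 1 1
1 1 1 1 1

After press 5 at (0,1):
1 0 0 1 0
0 1 1 0 1
0 0 1 1 1
1 1 1 1 1

After press 6 at (3,0):
1 0 0 1 0
0 1 1 0 1
1 0 1 1 1
0 0 1 1 1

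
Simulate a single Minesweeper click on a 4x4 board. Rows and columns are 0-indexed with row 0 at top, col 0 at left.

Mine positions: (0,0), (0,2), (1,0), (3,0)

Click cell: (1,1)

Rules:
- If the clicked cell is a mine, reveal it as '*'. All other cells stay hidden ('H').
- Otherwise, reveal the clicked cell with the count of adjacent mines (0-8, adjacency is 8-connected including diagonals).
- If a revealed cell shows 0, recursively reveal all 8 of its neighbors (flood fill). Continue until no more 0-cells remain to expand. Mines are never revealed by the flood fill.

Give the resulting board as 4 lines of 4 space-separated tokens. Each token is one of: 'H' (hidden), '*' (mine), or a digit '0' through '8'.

H H H H
H 3 H H
H H H H
H H H H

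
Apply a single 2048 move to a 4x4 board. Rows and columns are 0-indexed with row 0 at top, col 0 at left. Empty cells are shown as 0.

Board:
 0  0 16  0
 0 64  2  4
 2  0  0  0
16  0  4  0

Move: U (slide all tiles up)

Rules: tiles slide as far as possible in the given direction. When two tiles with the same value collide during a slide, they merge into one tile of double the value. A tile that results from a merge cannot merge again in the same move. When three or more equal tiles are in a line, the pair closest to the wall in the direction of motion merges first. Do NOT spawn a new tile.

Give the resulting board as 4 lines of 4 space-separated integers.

Answer:  2 64 16  4
16  0  2  0
 0  0  4  0
 0  0  0  0

Derivation:
Slide up:
col 0: [0, 0, 2, 16] -> [2, 16, 0, 0]
col 1: [0, 64, 0, 0] -> [64, 0, 0, 0]
col 2: [16, 2, 0, 4] -> [16, 2, 4, 0]
col 3: [0, 4, 0, 0] -> [4, 0, 0, 0]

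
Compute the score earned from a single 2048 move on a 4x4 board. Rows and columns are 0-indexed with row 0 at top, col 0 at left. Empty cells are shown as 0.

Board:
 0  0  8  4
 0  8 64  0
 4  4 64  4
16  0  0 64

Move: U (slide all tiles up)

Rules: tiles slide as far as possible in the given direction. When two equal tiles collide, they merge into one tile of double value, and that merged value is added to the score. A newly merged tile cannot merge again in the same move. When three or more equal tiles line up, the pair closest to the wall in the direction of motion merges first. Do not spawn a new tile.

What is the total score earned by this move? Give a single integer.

Answer: 136

Derivation:
Slide up:
col 0: [0, 0, 4, 16] -> [4, 16, 0, 0]  score +0 (running 0)
col 1: [0, 8, 4, 0] -> [8, 4, 0, 0]  score +0 (running 0)
col 2: [8, 64, 64, 0] -> [8, 128, 0, 0]  score +128 (running 128)
col 3: [4, 0, 4, 64] -> [8, 64, 0, 0]  score +8 (running 136)
Board after move:
  4   8   8   8
 16   4 128  64
  0   0   0   0
  0   0   0   0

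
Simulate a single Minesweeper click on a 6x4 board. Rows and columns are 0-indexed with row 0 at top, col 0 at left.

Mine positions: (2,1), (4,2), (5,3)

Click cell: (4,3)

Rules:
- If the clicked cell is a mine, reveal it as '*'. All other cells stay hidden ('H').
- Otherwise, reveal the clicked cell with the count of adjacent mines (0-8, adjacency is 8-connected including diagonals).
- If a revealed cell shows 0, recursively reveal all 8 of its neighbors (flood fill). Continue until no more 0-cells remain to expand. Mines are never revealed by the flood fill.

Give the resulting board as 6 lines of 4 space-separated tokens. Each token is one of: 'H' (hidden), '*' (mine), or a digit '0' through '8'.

H H H H
H H H H
H H H H
H H H H
H H H 2
H H H H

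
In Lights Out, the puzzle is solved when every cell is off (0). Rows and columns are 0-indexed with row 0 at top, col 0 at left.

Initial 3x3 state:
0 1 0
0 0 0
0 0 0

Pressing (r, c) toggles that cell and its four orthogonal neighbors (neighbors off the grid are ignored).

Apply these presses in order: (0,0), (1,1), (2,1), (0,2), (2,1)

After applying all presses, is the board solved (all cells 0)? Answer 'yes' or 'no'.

After press 1 at (0,0):
1 0 0
1 0 0
0 0 0

After press 2 at (1,1):
1 1 0
0 1 1
0 1 0

After press 3 at (2,1):
1 1 0
0 0 1
1 0 1

After press 4 at (0,2):
1 0 1
0 0 0
1 0 1

After press 5 at (2,1):
1 0 1
0 1 0
0 1 0

Lights still on: 4

Answer: no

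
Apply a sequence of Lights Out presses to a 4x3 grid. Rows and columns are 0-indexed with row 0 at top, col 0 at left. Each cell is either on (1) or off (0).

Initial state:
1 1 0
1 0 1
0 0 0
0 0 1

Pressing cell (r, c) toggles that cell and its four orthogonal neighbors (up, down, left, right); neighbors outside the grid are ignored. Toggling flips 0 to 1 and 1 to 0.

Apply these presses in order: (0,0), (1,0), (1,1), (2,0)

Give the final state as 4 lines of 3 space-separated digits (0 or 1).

After press 1 at (0,0):
0 0 0
0 0 1
0 0 0
0 0 1

After press 2 at (1,0):
1 0 0
1 1 1
1 0 0
0 0 1

After press 3 at (1,1):
1 1 0
0 0 0
1 1 0
0 0 1

After press 4 at (2,0):
1 1 0
1 0 0
0 0 0
1 0 1

Answer: 1 1 0
1 0 0
0 0 0
1 0 1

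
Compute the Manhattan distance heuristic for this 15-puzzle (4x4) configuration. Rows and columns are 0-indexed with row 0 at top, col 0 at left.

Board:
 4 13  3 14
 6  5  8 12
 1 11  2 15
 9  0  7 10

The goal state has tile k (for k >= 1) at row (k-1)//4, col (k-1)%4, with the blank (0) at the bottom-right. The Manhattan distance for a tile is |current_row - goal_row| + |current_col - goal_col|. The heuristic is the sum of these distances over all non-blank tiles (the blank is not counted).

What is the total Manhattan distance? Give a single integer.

Tile 4: (0,0)->(0,3) = 3
Tile 13: (0,1)->(3,0) = 4
Tile 3: (0,2)->(0,2) = 0
Tile 14: (0,3)->(3,1) = 5
Tile 6: (1,0)->(1,1) = 1
Tile 5: (1,1)->(1,0) = 1
Tile 8: (1,2)->(1,3) = 1
Tile 12: (1,3)->(2,3) = 1
Tile 1: (2,0)->(0,0) = 2
Tile 11: (2,1)->(2,2) = 1
Tile 2: (2,2)->(0,1) = 3
Tile 15: (2,3)->(3,2) = 2
Tile 9: (3,0)->(2,0) = 1
Tile 7: (3,2)->(1,2) = 2
Tile 10: (3,3)->(2,1) = 3
Sum: 3 + 4 + 0 + 5 + 1 + 1 + 1 + 1 + 2 + 1 + 3 + 2 + 1 + 2 + 3 = 30

Answer: 30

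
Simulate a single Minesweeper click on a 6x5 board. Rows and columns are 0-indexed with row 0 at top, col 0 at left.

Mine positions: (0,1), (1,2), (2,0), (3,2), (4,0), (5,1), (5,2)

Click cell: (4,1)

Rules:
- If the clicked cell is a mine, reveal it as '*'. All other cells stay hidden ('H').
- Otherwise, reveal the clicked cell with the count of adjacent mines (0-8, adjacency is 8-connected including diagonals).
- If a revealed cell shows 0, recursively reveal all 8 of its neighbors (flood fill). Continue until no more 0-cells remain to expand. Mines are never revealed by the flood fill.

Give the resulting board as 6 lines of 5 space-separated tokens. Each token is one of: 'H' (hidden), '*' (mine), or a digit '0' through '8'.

H H H H H
H H H H H
H H H H H
H H H H H
H 4 H H H
H H H H H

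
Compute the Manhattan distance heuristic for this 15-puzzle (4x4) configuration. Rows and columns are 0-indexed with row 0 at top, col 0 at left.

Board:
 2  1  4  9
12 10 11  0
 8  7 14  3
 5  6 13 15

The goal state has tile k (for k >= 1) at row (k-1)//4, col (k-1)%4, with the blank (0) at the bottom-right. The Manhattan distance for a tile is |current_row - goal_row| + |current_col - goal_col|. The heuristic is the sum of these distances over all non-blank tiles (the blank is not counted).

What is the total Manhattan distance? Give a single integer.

Tile 2: at (0,0), goal (0,1), distance |0-0|+|0-1| = 1
Tile 1: at (0,1), goal (0,0), distance |0-0|+|1-0| = 1
Tile 4: at (0,2), goal (0,3), distance |0-0|+|2-3| = 1
Tile 9: at (0,3), goal (2,0), distance |0-2|+|3-0| = 5
Tile 12: at (1,0), goal (2,3), distance |1-2|+|0-3| = 4
Tile 10: at (1,1), goal (2,1), distance |1-2|+|1-1| = 1
Tile 11: at (1,2), goal (2,2), distance |1-2|+|2-2| = 1
Tile 8: at (2,0), goal (1,3), distance |2-1|+|0-3| = 4
Tile 7: at (2,1), goal (1,2), distance |2-1|+|1-2| = 2
Tile 14: at (2,2), goal (3,1), distance |2-3|+|2-1| = 2
Tile 3: at (2,3), goal (0,2), distance |2-0|+|3-2| = 3
Tile 5: at (3,0), goal (1,0), distance |3-1|+|0-0| = 2
Tile 6: at (3,1), goal (1,1), distance |3-1|+|1-1| = 2
Tile 13: at (3,2), goal (3,0), distance |3-3|+|2-0| = 2
Tile 15: at (3,3), goal (3,2), distance |3-3|+|3-2| = 1
Sum: 1 + 1 + 1 + 5 + 4 + 1 + 1 + 4 + 2 + 2 + 3 + 2 + 2 + 2 + 1 = 32

Answer: 32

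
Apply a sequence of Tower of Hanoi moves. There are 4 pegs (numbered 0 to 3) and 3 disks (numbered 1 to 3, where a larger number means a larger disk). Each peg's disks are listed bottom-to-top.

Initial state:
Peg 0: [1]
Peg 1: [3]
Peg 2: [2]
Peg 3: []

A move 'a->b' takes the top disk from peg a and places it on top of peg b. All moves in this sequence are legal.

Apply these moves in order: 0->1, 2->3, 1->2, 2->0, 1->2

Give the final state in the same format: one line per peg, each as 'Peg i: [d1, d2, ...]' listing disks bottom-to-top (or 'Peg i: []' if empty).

After move 1 (0->1):
Peg 0: []
Peg 1: [3, 1]
Peg 2: [2]
Peg 3: []

After move 2 (2->3):
Peg 0: []
Peg 1: [3, 1]
Peg 2: []
Peg 3: [2]

After move 3 (1->2):
Peg 0: []
Peg 1: [3]
Peg 2: [1]
Peg 3: [2]

After move 4 (2->0):
Peg 0: [1]
Peg 1: [3]
Peg 2: []
Peg 3: [2]

After move 5 (1->2):
Peg 0: [1]
Peg 1: []
Peg 2: [3]
Peg 3: [2]

Answer: Peg 0: [1]
Peg 1: []
Peg 2: [3]
Peg 3: [2]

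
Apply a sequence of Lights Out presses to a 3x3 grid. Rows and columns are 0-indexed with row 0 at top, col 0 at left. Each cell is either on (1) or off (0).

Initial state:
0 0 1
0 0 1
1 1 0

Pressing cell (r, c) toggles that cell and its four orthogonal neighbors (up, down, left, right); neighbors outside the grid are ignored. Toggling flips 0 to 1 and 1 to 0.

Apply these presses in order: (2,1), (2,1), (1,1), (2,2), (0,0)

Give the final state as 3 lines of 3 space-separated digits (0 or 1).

Answer: 1 0 1
0 1 1
1 1 1

Derivation:
After press 1 at (2,1):
0 0 1
0 1 1
0 0 1

After press 2 at (2,1):
0 0 1
0 0 1
1 1 0

After press 3 at (1,1):
0 1 1
1 1 0
1 0 0

After press 4 at (2,2):
0 1 1
1 1 1
1 1 1

After press 5 at (0,0):
1 0 1
0 1 1
1 1 1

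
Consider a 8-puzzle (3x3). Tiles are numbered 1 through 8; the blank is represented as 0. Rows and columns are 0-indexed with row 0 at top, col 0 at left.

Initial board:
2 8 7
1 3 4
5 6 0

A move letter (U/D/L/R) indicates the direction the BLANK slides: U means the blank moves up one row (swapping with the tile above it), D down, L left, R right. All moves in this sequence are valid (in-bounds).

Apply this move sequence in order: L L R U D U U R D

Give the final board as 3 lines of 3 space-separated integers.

After move 1 (L):
2 8 7
1 3 4
5 0 6

After move 2 (L):
2 8 7
1 3 4
0 5 6

After move 3 (R):
2 8 7
1 3 4
5 0 6

After move 4 (U):
2 8 7
1 0 4
5 3 6

After move 5 (D):
2 8 7
1 3 4
5 0 6

After move 6 (U):
2 8 7
1 0 4
5 3 6

After move 7 (U):
2 0 7
1 8 4
5 3 6

After move 8 (R):
2 7 0
1 8 4
5 3 6

After move 9 (D):
2 7 4
1 8 0
5 3 6

Answer: 2 7 4
1 8 0
5 3 6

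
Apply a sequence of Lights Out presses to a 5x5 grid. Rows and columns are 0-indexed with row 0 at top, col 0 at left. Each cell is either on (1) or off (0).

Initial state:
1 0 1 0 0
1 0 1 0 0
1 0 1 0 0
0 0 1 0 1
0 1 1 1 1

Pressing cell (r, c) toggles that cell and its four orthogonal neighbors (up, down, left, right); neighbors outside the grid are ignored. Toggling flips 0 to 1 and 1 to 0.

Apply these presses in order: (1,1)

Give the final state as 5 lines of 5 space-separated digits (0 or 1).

Answer: 1 1 1 0 0
0 1 0 0 0
1 1 1 0 0
0 0 1 0 1
0 1 1 1 1

Derivation:
After press 1 at (1,1):
1 1 1 0 0
0 1 0 0 0
1 1 1 0 0
0 0 1 0 1
0 1 1 1 1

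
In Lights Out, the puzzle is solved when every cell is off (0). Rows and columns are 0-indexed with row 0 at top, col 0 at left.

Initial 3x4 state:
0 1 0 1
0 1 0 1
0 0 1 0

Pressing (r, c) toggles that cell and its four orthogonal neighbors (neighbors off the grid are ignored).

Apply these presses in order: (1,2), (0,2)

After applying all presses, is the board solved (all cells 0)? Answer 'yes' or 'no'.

After press 1 at (1,2):
0 1 1 1
0 0 1 0
0 0 0 0

After press 2 at (0,2):
0 0 0 0
0 0 0 0
0 0 0 0

Lights still on: 0

Answer: yes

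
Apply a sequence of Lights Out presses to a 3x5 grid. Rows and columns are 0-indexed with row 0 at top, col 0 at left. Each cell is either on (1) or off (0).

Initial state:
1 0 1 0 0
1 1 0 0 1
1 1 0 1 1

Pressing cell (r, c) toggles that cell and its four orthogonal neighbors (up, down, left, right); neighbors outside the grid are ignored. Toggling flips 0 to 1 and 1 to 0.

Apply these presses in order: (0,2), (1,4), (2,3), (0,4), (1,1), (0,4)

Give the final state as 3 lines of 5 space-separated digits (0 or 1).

After press 1 at (0,2):
1 1 0 1 0
1 1 1 0 1
1 1 0 1 1

After press 2 at (1,4):
1 1 0 1 1
1 1 1 1 0
1 1 0 1 0

After press 3 at (2,3):
1 1 0 1 1
1 1 1 0 0
1 1 1 0 1

After press 4 at (0,4):
1 1 0 0 0
1 1 1 0 1
1 1 1 0 1

After press 5 at (1,1):
1 0 0 0 0
0 0 0 0 1
1 0 1 0 1

After press 6 at (0,4):
1 0 0 1 1
0 0 0 0 0
1 0 1 0 1

Answer: 1 0 0 1 1
0 0 0 0 0
1 0 1 0 1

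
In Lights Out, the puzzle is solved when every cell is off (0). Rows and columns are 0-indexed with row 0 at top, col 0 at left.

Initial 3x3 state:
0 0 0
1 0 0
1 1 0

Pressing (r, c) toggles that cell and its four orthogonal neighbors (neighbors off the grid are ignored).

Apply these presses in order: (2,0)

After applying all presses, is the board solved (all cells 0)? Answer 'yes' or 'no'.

After press 1 at (2,0):
0 0 0
0 0 0
0 0 0

Lights still on: 0

Answer: yes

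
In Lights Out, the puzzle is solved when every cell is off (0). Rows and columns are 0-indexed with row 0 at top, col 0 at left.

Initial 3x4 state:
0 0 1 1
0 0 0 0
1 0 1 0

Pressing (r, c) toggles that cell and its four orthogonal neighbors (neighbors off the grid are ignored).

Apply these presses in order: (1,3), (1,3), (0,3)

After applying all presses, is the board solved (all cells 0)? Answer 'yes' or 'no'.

Answer: no

Derivation:
After press 1 at (1,3):
0 0 1 0
0 0 1 1
1 0 1 1

After press 2 at (1,3):
0 0 1 1
0 0 0 0
1 0 1 0

After press 3 at (0,3):
0 0 0 0
0 0 0 1
1 0 1 0

Lights still on: 3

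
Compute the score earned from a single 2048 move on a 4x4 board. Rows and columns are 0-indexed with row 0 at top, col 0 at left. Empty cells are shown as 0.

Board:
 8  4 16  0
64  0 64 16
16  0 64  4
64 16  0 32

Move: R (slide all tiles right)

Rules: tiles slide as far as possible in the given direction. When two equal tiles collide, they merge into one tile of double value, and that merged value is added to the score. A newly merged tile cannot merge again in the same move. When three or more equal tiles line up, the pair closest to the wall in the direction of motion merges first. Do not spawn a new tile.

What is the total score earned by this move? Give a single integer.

Slide right:
row 0: [8, 4, 16, 0] -> [0, 8, 4, 16]  score +0 (running 0)
row 1: [64, 0, 64, 16] -> [0, 0, 128, 16]  score +128 (running 128)
row 2: [16, 0, 64, 4] -> [0, 16, 64, 4]  score +0 (running 128)
row 3: [64, 16, 0, 32] -> [0, 64, 16, 32]  score +0 (running 128)
Board after move:
  0   8   4  16
  0   0 128  16
  0  16  64   4
  0  64  16  32

Answer: 128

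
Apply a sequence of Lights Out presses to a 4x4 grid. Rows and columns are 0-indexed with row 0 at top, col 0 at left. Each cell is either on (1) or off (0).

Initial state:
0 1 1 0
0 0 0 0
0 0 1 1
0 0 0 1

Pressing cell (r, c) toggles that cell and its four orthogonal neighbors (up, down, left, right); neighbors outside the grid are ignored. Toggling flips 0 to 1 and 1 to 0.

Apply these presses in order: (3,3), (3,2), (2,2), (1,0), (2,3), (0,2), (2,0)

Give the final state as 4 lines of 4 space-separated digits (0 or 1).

After press 1 at (3,3):
0 1 1 0
0 0 0 0
0 0 1 0
0 0 1 0

After press 2 at (3,2):
0 1 1 0
0 0 0 0
0 0 0 0
0 1 0 1

After press 3 at (2,2):
0 1 1 0
0 0 1 0
0 1 1 1
0 1 1 1

After press 4 at (1,0):
1 1 1 0
1 1 1 0
1 1 1 1
0 1 1 1

After press 5 at (2,3):
1 1 1 0
1 1 1 1
1 1 0 0
0 1 1 0

After press 6 at (0,2):
1 0 0 1
1 1 0 1
1 1 0 0
0 1 1 0

After press 7 at (2,0):
1 0 0 1
0 1 0 1
0 0 0 0
1 1 1 0

Answer: 1 0 0 1
0 1 0 1
0 0 0 0
1 1 1 0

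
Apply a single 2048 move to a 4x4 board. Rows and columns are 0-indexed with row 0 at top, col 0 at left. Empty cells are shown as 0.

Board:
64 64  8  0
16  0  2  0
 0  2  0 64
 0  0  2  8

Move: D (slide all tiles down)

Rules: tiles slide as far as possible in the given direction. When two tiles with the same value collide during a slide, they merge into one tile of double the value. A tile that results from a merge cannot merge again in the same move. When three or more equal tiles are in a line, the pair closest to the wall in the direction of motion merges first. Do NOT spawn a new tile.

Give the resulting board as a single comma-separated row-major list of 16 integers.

Answer: 0, 0, 0, 0, 0, 0, 0, 0, 64, 64, 8, 64, 16, 2, 4, 8

Derivation:
Slide down:
col 0: [64, 16, 0, 0] -> [0, 0, 64, 16]
col 1: [64, 0, 2, 0] -> [0, 0, 64, 2]
col 2: [8, 2, 0, 2] -> [0, 0, 8, 4]
col 3: [0, 0, 64, 8] -> [0, 0, 64, 8]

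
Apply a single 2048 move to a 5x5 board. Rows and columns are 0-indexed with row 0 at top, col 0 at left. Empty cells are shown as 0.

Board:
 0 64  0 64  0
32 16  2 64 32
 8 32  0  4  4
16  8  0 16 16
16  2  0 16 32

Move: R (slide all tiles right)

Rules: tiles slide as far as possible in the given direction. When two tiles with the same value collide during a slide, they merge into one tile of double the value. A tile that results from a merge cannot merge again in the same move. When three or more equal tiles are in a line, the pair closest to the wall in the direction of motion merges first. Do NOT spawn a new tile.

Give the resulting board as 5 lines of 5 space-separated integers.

Slide right:
row 0: [0, 64, 0, 64, 0] -> [0, 0, 0, 0, 128]
row 1: [32, 16, 2, 64, 32] -> [32, 16, 2, 64, 32]
row 2: [8, 32, 0, 4, 4] -> [0, 0, 8, 32, 8]
row 3: [16, 8, 0, 16, 16] -> [0, 0, 16, 8, 32]
row 4: [16, 2, 0, 16, 32] -> [0, 16, 2, 16, 32]

Answer:   0   0   0   0 128
 32  16   2  64  32
  0   0   8  32   8
  0   0  16   8  32
  0  16   2  16  32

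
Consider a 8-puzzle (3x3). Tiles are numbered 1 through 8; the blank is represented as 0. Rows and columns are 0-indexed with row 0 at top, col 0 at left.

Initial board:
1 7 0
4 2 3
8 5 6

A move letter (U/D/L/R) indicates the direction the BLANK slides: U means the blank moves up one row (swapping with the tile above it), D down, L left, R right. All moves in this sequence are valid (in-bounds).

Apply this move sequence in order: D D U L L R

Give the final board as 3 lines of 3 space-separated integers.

After move 1 (D):
1 7 3
4 2 0
8 5 6

After move 2 (D):
1 7 3
4 2 6
8 5 0

After move 3 (U):
1 7 3
4 2 0
8 5 6

After move 4 (L):
1 7 3
4 0 2
8 5 6

After move 5 (L):
1 7 3
0 4 2
8 5 6

After move 6 (R):
1 7 3
4 0 2
8 5 6

Answer: 1 7 3
4 0 2
8 5 6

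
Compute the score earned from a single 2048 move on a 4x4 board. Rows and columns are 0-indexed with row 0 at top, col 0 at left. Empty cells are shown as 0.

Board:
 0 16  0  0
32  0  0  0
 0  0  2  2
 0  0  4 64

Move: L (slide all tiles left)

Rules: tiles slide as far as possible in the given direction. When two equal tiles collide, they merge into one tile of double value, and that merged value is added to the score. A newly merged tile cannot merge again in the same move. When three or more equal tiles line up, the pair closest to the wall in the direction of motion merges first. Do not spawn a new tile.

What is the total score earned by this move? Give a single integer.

Slide left:
row 0: [0, 16, 0, 0] -> [16, 0, 0, 0]  score +0 (running 0)
row 1: [32, 0, 0, 0] -> [32, 0, 0, 0]  score +0 (running 0)
row 2: [0, 0, 2, 2] -> [4, 0, 0, 0]  score +4 (running 4)
row 3: [0, 0, 4, 64] -> [4, 64, 0, 0]  score +0 (running 4)
Board after move:
16  0  0  0
32  0  0  0
 4  0  0  0
 4 64  0  0

Answer: 4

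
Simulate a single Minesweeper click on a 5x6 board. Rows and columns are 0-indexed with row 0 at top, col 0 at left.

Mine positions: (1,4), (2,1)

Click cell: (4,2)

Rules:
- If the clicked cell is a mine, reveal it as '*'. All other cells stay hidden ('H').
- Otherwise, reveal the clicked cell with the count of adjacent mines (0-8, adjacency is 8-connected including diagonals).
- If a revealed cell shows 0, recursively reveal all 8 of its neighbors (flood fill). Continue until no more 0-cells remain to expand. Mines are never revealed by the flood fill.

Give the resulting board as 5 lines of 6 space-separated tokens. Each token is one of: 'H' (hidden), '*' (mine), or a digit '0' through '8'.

H H H H H H
H H H H H H
H H 1 1 1 1
1 1 1 0 0 0
0 0 0 0 0 0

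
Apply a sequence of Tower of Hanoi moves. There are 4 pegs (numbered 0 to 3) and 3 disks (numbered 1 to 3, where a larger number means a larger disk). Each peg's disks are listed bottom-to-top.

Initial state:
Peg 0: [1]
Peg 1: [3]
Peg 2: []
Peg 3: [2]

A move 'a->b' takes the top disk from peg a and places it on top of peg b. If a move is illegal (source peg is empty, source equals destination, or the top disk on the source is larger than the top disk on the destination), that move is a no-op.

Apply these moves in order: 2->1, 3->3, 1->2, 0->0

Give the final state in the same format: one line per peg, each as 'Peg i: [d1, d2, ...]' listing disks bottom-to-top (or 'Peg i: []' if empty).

After move 1 (2->1):
Peg 0: [1]
Peg 1: [3]
Peg 2: []
Peg 3: [2]

After move 2 (3->3):
Peg 0: [1]
Peg 1: [3]
Peg 2: []
Peg 3: [2]

After move 3 (1->2):
Peg 0: [1]
Peg 1: []
Peg 2: [3]
Peg 3: [2]

After move 4 (0->0):
Peg 0: [1]
Peg 1: []
Peg 2: [3]
Peg 3: [2]

Answer: Peg 0: [1]
Peg 1: []
Peg 2: [3]
Peg 3: [2]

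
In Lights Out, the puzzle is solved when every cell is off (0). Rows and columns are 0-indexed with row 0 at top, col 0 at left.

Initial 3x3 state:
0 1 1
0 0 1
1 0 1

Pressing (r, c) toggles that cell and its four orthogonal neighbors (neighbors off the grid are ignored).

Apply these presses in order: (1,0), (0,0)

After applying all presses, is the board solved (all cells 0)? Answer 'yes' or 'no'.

Answer: no

Derivation:
After press 1 at (1,0):
1 1 1
1 1 1
0 0 1

After press 2 at (0,0):
0 0 1
0 1 1
0 0 1

Lights still on: 4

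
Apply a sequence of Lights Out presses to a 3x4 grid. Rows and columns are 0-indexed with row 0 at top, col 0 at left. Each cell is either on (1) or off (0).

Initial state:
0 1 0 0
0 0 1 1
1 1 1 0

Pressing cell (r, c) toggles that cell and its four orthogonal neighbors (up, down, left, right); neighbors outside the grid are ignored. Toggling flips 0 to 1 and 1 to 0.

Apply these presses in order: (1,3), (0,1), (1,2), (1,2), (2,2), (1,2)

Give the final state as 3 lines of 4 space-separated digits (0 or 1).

After press 1 at (1,3):
0 1 0 1
0 0 0 0
1 1 1 1

After press 2 at (0,1):
1 0 1 1
0 1 0 0
1 1 1 1

After press 3 at (1,2):
1 0 0 1
0 0 1 1
1 1 0 1

After press 4 at (1,2):
1 0 1 1
0 1 0 0
1 1 1 1

After press 5 at (2,2):
1 0 1 1
0 1 1 0
1 0 0 0

After press 6 at (1,2):
1 0 0 1
0 0 0 1
1 0 1 0

Answer: 1 0 0 1
0 0 0 1
1 0 1 0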